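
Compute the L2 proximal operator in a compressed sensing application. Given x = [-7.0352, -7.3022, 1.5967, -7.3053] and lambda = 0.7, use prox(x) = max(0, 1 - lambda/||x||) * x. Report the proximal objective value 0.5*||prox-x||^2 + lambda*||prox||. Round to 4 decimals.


Step 1: Compute ||x||.
||x|| = 12.5989
Step 2: Compute scaling factor.
scale = max(0, 1 - 0.7/12.5989) = 0.9444
Step 3: prox(x) = [-6.6443, -6.8965, 1.508, -6.8994]
||prox(x)|| = 11.8989
Step 4: Proximal objective.
0.5*||prox-x||^2 = 0.245
lambda*||prox|| = 8.3292
Total = 8.5743


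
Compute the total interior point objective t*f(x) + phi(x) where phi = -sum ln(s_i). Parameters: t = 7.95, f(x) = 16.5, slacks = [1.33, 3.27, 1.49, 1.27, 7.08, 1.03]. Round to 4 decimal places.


Step 1: Compute log-barrier.
ln values: [0.2852, 1.1848, 0.3988, 0.239, 1.9573, 0.0296]
phi = -(0.2852 + 1.1848 + 0.3988 + 0.239 + 1.9573 + 0.0296) = -4.0946
Step 2: Compute augmented objective.
t*f(x) = 7.95*16.5 = 131.175
Total = 131.175 - 4.0946 = 127.0804


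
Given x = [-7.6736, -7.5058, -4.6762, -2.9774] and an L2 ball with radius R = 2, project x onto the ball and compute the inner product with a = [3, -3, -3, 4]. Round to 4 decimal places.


Step 1: Compute ||x|| (intermediates to 6 decimals).
||x|| = sqrt((-7.6736)^2 + (-7.5058)^2 + (-4.6762)^2 + (-2.9774)^2) = 12.081098
Step 2: Project.
Since ||x|| > R, scale = R/||x|| = 2/12.081098 = 0.165548, proj(x) = scale * x
proj(x) = [-1.270349, -1.24257, -0.774136, -0.492903]
Step 3: Dot product.
a^T * proj(x) = 3*(-1.270349) - 3*(-1.24257) - 3*(-0.774136) + 4*(-0.492903) = 0.2675


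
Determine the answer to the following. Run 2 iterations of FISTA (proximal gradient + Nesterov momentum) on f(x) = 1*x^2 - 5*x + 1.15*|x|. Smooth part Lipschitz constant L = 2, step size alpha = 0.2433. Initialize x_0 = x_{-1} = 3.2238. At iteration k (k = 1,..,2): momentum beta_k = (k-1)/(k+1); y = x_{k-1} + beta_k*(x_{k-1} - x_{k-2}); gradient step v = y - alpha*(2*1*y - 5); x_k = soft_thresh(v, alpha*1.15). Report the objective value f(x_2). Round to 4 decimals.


FISTA on f(x) = 1*x^2 - 5*x + 1.15*|x|
L = 2, alpha = 0.2433
Iteration 1: beta = 0.0, y = 3.2238 + 0.0*(3.2238 - 3.2238) = 3.2238
  grad(y) = 1.4476, v = y - alpha*grad = 2.8716
  prox(v) = soft_thresh(2.8716, 0.2798) = 2.5918
Iteration 2: beta = 0.3333, y = 2.5918 + 0.3333*(2.5918 - 3.2238) = 2.3811
  grad(y) = -0.2377, v = y - alpha*grad = 2.439
  prox(v) = soft_thresh(2.439, 0.2798) = 2.1592
f(x_2) = 1*2.1592^2 - 5*2.1592 + 1.15*|2.1592| = -3.6508


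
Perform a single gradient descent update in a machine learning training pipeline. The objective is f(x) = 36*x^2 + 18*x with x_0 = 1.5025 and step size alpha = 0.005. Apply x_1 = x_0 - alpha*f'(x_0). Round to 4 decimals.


We compute the gradient at x_0 and apply the update.
f'(x) = 72*x + 18
f'(1.5025) = 72*1.5025 + 18 = 126.18
x_1 = 1.5025 - 0.005*126.18 = 0.8716


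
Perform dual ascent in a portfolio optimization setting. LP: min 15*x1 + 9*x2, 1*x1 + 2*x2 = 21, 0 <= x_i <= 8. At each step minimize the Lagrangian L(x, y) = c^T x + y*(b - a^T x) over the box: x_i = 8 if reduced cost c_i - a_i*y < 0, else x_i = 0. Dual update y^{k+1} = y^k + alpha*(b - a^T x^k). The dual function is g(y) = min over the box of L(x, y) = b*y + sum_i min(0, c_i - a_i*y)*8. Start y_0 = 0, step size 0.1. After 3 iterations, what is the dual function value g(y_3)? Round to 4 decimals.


Dual ascent for LP: min 15*x1 + 9*x2, 1*x1 + 2*x2 = 21, 0 <= x_i <= 8
Step 1: y^k = 0.0, reduced costs: (15.0, 9.0)
  x^k = (0.0, 0.0), subgradient = b - a^T x = 21.0
  y^{k+1} = 0.0 + 0.1*21.0 = 2.1
Step 2: y^k = 2.1, reduced costs: (12.9, 4.8)
  x^k = (0.0, 0.0), subgradient = b - a^T x = 21.0
  y^{k+1} = 2.1 + 0.1*21.0 = 4.2
Step 3: y^k = 4.2, reduced costs: (10.8, 0.6)
  x^k = (0.0, 0.0), subgradient = b - a^T x = 21.0
  y^{k+1} = 4.2 + 0.1*21.0 = 6.3
Dual objective at y_3 = 6.3: reduced costs (8.7, -3.6), box minimizer x = (0.0, 8.0)
g(y_3) = b*y + (c1 - a1*y)*x1 + (c2 - a2*y)*x2 = 21*6.3 + 8.7*0.0 + (-3.6)*8.0 = 132.3 + 0.0 - 28.8 = 103.5


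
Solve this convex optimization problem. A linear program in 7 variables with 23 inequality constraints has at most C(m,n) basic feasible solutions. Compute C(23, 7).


Each vertex corresponds to some choice of n active constraints out of m, so the number of vertices is at most C(m, n) = m! / (n!(m-n)!).
m = 23, n = 7
Numerator: 23 * 22 * 21 * 20 * 19 * 18 * 17
Denominator: 7! = 5040
C(23, 7) = 245157


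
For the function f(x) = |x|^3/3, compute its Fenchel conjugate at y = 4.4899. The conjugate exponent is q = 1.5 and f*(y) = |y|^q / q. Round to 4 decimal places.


The conjugate exponent q satisfies 1/p + 1/q = 1.
p = 3, so q = 3/(3 - 1) = 1.5
|y|^q = 4.4899^1.5 = 9.5138
f*(4.4899) = 9.5138 / 1.5 = 6.3425


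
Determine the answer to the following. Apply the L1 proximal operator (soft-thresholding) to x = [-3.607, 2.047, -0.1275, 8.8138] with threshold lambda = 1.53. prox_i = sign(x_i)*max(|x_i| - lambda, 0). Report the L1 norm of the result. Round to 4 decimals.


Soft-thresholding with lambda = 1.53:
prox(-3.607) = sign(-3.607)*max(|-3.607| - 1.53, 0) = -2.077
prox(2.047) = sign(2.047)*max(|2.047| - 1.53, 0) = 0.517
prox(-0.1275) = sign(-0.1275)*max(|-0.1275| - 1.53, 0) = 0.0
prox(8.8138) = sign(8.8138)*max(|8.8138| - 1.53, 0) = 7.2838
prox(x) = [-2.077, 0.517, 0.0, 7.2838]
||prox(x)||_1 = 2.077 + 0.517 + 0.0 + 7.2838 = 9.8778


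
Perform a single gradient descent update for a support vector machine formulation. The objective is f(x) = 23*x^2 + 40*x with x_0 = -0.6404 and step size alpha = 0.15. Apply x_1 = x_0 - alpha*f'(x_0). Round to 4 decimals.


We compute the gradient at x_0 and apply the update.
f'(x) = 46*x + 40
f'(-0.6404) = 46*-0.6404 + 40 = 10.5416
x_1 = -0.6404 - 0.15*10.5416 = -2.2216


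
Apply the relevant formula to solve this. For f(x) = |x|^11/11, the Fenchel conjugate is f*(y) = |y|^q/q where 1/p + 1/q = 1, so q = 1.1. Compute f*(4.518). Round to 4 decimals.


The conjugate exponent q satisfies 1/p + 1/q = 1.
p = 11, so q = 11/(11 - 1) = 1.1
|y|^q = 4.518^1.1 = 5.2534
f*(4.518) = 5.2534 / 1.1 = 4.7758


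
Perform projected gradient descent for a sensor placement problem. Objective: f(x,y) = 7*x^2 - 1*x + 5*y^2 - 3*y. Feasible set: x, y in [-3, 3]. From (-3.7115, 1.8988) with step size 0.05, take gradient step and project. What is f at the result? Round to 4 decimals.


Step 1: Compute gradient at (-3.7115, 1.8988).
grad_x = 2*7*-3.7115 - 1 = -52.961
grad_y = 2*5*1.8988 - 3 = 15.988
Step 2: Gradient step.
x_raw = -3.7115 - 0.05*-52.961 = -1.0635
y_raw = 1.8988 - 0.05*15.988 = 1.0994
Step 3: Project onto [-3, 3].
x_proj = clip(-1.0635) = -1.0635
y_proj = clip(1.0994) = 1.0994
Step 4: Evaluate f.
f(-1.0635, 1.0994) = 11.7251


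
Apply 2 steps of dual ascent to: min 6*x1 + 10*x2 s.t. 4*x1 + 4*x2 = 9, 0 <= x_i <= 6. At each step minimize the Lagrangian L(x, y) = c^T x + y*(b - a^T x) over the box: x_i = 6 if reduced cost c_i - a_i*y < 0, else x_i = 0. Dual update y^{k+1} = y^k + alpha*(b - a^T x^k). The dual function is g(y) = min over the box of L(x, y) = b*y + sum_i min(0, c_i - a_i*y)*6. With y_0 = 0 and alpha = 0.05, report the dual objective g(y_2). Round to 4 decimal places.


Dual ascent for LP: min 6*x1 + 10*x2, 4*x1 + 4*x2 = 9, 0 <= x_i <= 6
Step 1: y^k = 0.0, reduced costs: (6.0, 10.0)
  x^k = (0.0, 0.0), subgradient = b - a^T x = 9.0
  y^{k+1} = 0.0 + 0.05*9.0 = 0.45
Step 2: y^k = 0.45, reduced costs: (4.2, 8.2)
  x^k = (0.0, 0.0), subgradient = b - a^T x = 9.0
  y^{k+1} = 0.45 + 0.05*9.0 = 0.9
Dual objective at y_2 = 0.9: reduced costs (2.4, 6.4), box minimizer x = (0.0, 0.0)
g(y_2) = b*y + (c1 - a1*y)*x1 + (c2 - a2*y)*x2 = 9*0.9 + 2.4*0.0 + 6.4*0.0 = 8.1 + 0.0 + 0.0 = 8.1


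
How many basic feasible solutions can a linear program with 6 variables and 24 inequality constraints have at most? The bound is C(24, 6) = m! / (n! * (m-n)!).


Each vertex corresponds to some choice of n active constraints out of m, so the number of vertices is at most C(m, n) = m! / (n!(m-n)!).
m = 24, n = 6
Numerator: 24 * 23 * 22 * 21 * 20 * 19
Denominator: 6! = 720
C(24, 6) = 134596


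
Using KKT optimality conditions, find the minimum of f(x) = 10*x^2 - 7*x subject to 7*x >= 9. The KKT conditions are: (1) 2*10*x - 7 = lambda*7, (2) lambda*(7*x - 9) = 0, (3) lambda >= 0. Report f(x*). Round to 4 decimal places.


Step 1: Try lambda = 0 (constraint inactive).
x_unc = 7/(2*10) = 0.35
Check: 7*0.35 = 2.45 < 9 -- violated!
Step 2: Constraint must be active: 7*x = 9
x* = 9/7 = 1.2857 (rounded; the exact value 9/7 is used below)
lambda = (2*10*(9/7) - 7)/7 = 2.6735
Step 3: Compute optimal value.
f(x*) = 10*(9/7)^2 - 7*(9/7) = 7.5306


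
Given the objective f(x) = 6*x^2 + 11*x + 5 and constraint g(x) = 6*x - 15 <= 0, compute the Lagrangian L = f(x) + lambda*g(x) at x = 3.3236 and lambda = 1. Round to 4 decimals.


Step 1: Evaluate f(x).
f(3.3236) = 6*3.3236^2 + 11*3.3236 + 5 = 107.8375
Step 2: Evaluate g(x).
g(3.3236) = 6*3.3236 - 15 = 4.9416
Step 3: Compute Lagrangian.
L = 107.8375 + 1*4.9416 = 112.7791


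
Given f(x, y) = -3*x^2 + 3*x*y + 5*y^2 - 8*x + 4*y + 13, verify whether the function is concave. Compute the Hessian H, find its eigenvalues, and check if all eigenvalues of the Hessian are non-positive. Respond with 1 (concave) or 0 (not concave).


The Hessian of f(x,y) = -3*x^2 + 3*x*y + 5*y^2 - 8*x + 4*y + 13 is:
H = [[-6, 3], [3, 10]]
Trace = -6 + 10 = 4
Determinant = -6*10 - (3)^2 = -69
Discriminant = (4)^2 - 4*-69 = 292.0
Eigenvalues: lambda_1 = -6.544, lambda_2 = 10.544
The function is not concave.

0


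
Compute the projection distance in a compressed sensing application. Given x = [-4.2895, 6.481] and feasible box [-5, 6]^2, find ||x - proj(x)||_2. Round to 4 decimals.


Project each component onto [-5, 6].
clip(-4.2895) = -4.2895, clip(6.481) = 6.0
Projection = [-4.2895, 6.0]
Squared diffs: [0.0, 0.2314]
Distance = sqrt(0.2314) = 0.481


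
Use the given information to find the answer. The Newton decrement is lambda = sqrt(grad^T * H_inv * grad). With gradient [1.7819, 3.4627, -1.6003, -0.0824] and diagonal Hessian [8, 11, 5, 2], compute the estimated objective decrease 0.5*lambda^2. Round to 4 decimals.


Step 1: H is diagonal, so H^(-1) * g = [0.2227, 0.3148, -0.3201, -0.0412].
Step 2: g^T H^(-1) g = sum_i g_i^2 / H_ii
  = (1.7819)^2/8 + (3.4627)^2/11 + (-1.6003)^2/5 + (-0.0824)^2/2
  = 0.3969 + 1.09 + 0.5122 + 0.0034 = 2.0025
Step 3: Objective decrease = 0.5 * g^T H^(-1) g = 1.0013


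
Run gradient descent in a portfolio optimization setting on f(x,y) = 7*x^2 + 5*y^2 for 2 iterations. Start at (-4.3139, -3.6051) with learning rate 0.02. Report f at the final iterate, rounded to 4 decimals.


Gradient descent on f(x,y) = 7*x^2 + 5*y^2.
Starting point: (-4.3139, -3.6051), alpha = 0.02
Step 1: grad_x = 2*7*-4.3139 = -60.3946, grad_y = 2*5*-3.6051 = -36.051
  x_1 = -4.3139 - 0.02*-60.3946 = -3.106
  y_1 = -3.6051 - 0.02*-36.051 = -2.8841
Step 2: grad_x = 2*7*-3.106 = -43.4841, grad_y = 2*5*-2.8841 = -28.8408
  x_2 = -3.106 - 0.02*-43.4841 = -2.2363
  y_2 = -2.8841 - 0.02*-28.8408 = -2.3073
f(-2.2363, -2.3073) = 7*(-2.2363)^2 + 5*(-2.3073)^2 = 61.6254


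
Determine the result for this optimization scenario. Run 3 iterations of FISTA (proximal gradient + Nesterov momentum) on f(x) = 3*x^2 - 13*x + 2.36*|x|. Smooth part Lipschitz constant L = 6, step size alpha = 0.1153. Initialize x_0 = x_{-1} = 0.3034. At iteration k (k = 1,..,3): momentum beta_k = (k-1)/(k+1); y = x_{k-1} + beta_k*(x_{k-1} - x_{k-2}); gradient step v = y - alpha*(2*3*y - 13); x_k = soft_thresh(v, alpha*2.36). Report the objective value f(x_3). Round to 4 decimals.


FISTA on f(x) = 3*x^2 - 13*x + 2.36*|x|
L = 6, alpha = 0.1153
Iteration 1: beta = 0.0, y = 0.3034 + 0.0*(0.3034 - 0.3034) = 0.3034
  grad(y) = -11.1796, v = y - alpha*grad = 1.5924
  prox(v) = soft_thresh(1.5924, 0.2721) = 1.3203
Iteration 2: beta = 0.3333, y = 1.3203 + 0.3333*(1.3203 - 0.3034) = 1.6593
  grad(y) = -3.0444, v = y - alpha*grad = 2.0103
  prox(v) = soft_thresh(2.0103, 0.2721) = 1.7382
Iteration 3: beta = 0.5, y = 1.7382 + 0.5*(1.7382 - 1.3203) = 1.9471
  grad(y) = -1.3173, v = y - alpha*grad = 2.099
  prox(v) = soft_thresh(2.099, 0.2721) = 1.8269
f(x_3) = 3*1.8269^2 - 13*1.8269 + 2.36*|1.8269| = -9.4255


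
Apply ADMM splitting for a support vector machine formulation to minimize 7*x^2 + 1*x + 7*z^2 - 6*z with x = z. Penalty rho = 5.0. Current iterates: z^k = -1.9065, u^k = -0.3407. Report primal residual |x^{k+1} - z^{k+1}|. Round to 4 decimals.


ADMM iteration with rho = 5.0, z^k = -1.9065, u^k = -0.3407
Step 1: x-update.
Minimize 7*x^2 + 1*x + (5.0/2)*(x + 1.9065 - 0.3407)^2
FOC: (2*7 + 5.0)*x = -1 + 5.0*(-1.9065 + 0.3407)
x^{k+1} = -0.4647
Step 2: z-update.
Minimize 7*z^2 - 6*z + (5.0/2)*(-0.4647 - z - 0.3407)^2
FOC: (2*7 + 5.0)*z = 6 + 5.0*(-0.4647 - 0.3407)
z^{k+1} = 0.1038
Step 3: u-update.
u^{k+1} = -0.3407 - 0.4647 - 0.1038 = -0.9092
Step 4: Primal residual = |-0.4647 - 0.1038| = 0.5685


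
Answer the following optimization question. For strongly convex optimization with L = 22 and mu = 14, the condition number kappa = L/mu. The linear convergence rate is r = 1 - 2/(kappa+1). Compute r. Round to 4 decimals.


Step 1: Compute the condition number.
kappa = L/mu = 22/14 = 1.5714
Step 2: Compute the convergence rate.
r = 1 - 2/(kappa + 1) = 1 - 2*mu/(L + mu) = (L - mu)/(L + mu) = 8/36 = 0.2222


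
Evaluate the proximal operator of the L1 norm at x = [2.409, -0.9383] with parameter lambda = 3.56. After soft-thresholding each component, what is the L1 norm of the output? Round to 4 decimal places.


Soft-thresholding with lambda = 3.56:
prox(2.409) = sign(2.409)*max(|2.409| - 3.56, 0) = 0.0
prox(-0.9383) = sign(-0.9383)*max(|-0.9383| - 3.56, 0) = 0.0
prox(x) = [0.0, 0.0]
||prox(x)||_1 = 0.0 + 0.0 = 0.0


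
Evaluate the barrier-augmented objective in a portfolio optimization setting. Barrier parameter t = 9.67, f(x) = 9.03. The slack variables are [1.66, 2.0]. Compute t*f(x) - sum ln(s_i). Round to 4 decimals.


Step 1: Compute log-barrier.
ln values: [0.5068, 0.6931]
phi = -(0.5068 + 0.6931) = -1.2
Step 2: Compute augmented objective.
t*f(x) = 9.67*9.03 = 87.3201
Total = 87.3201 - 1.2 = 86.1201


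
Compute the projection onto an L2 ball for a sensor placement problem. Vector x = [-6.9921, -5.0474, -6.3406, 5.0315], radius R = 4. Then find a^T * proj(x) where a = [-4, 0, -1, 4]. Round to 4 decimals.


Step 1: Compute ||x|| (intermediates to 6 decimals).
||x|| = sqrt((-6.9921)^2 + (-5.0474)^2 + (-6.3406)^2 + 5.0315^2) = 11.827295
Step 2: Project.
Since ||x|| > R, scale = R/||x|| = 4/11.827295 = 0.338201, proj(x) = scale * x
proj(x) = [-2.364735, -1.707036, -2.144397, 1.701658]
Step 3: Dot product.
a^T * proj(x) = -4*(-2.364735) + 0*(-1.707036) - 1*(-2.144397) + 4*1.701658 = 18.41


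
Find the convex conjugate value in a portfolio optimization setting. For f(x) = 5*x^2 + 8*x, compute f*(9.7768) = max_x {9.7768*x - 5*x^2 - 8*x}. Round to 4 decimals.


f*(y) = sup_x {y*x - a*x^2 - b*x} = sup_x {(y-b)*x - a*x^2}
FOC: (y - b) - 2a*x = 0 => x* = (y - b)/(2a)
x* = (9.7768 - 8)/(2*5) = 0.1777
f*(9.7768) = (y-b)^2/(4a) = (9.7768 - 8)^2/(4*5)
= 3.157/20 = 0.1579


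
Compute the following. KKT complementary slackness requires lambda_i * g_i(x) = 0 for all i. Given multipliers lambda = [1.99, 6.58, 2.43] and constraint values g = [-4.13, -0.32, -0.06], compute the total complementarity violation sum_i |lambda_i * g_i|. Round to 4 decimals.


KKT complementary slackness check:
lambda_1 * g_1 = 1.99 * -4.13 = -8.2187
lambda_2 * g_2 = 6.58 * -0.32 = -2.1056
lambda_3 * g_3 = 2.43 * -0.06 = -0.1458
Total violation = 8.2187 + 2.1056 + 0.1458 = 10.4701


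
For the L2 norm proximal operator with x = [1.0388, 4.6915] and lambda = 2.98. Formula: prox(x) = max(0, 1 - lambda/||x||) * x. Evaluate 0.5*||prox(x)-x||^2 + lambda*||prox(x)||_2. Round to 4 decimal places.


Step 1: Compute ||x||.
||x|| = 4.8051
Step 2: Compute scaling factor.
scale = max(0, 1 - 2.98/4.8051) = 0.3798
Step 3: prox(x) = [0.3946, 1.782]
||prox(x)|| = 1.8251
Step 4: Proximal objective.
0.5*||prox-x||^2 = 4.4402
lambda*||prox|| = 5.4388
Total = 9.8791


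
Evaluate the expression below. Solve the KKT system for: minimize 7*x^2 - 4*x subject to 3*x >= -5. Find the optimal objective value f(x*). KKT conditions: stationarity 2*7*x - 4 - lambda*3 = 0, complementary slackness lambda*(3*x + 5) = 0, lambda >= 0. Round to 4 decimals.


Step 1: Try lambda = 0 (constraint inactive).
Stationarity: 2*7*x - 4 = 0
x* = 4/(2*7) = 2/7 = 0.2857 (rounded; the exact value 2/7 is used below)
Check constraint: 3*0.2857 = 0.8571 >= -5 -- satisfied.
Step 2: Compute optimal value.
f(x*) = 7*(2/7)^2 - 4*(2/7) = -0.5714


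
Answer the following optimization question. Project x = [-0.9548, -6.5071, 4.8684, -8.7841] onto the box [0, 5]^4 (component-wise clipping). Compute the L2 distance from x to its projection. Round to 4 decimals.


Project each component onto [0, 5].
clip(-0.9548) = 0.0, clip(-6.5071) = 0.0, clip(4.8684) = 4.8684, clip(-8.7841) = 0.0
Projection = [0.0, 0.0, 4.8684, 0.0]
Squared diffs: [0.9116, 42.3424, 0.0, 77.1604]
Distance = sqrt(120.4144) = 10.9733


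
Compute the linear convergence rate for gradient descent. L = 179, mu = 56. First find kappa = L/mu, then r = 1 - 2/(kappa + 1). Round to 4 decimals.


Step 1: Compute the condition number.
kappa = L/mu = 179/56 = 3.1964
Step 2: Compute the convergence rate.
r = 1 - 2/(kappa + 1) = 1 - 2*mu/(L + mu) = (L - mu)/(L + mu) = 123/235 = 0.5234


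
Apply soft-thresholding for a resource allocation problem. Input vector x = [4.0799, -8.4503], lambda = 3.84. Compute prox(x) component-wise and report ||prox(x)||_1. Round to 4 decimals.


Soft-thresholding with lambda = 3.84:
prox(4.0799) = sign(4.0799)*max(|4.0799| - 3.84, 0) = 0.2399
prox(-8.4503) = sign(-8.4503)*max(|-8.4503| - 3.84, 0) = -4.6103
prox(x) = [0.2399, -4.6103]
||prox(x)||_1 = 0.2399 + 4.6103 = 4.8502


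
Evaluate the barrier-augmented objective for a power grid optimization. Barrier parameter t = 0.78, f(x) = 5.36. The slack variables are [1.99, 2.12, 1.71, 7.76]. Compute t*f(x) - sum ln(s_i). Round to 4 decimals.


Step 1: Compute log-barrier.
ln values: [0.6881, 0.7514, 0.5365, 2.049]
phi = -(0.6881 + 0.7514 + 0.5365 + 2.049) = -4.025
Step 2: Compute augmented objective.
t*f(x) = 0.78*5.36 = 4.1808
Total = 4.1808 - 4.025 = 0.1558


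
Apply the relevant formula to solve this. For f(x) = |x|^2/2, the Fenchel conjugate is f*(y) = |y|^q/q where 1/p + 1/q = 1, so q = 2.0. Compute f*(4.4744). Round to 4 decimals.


The conjugate exponent q satisfies 1/p + 1/q = 1.
p = 2, so q = 2/(2 - 1) = 2.0
|y|^q = 4.4744^2.0 = 20.0203
f*(4.4744) = 20.0203 / 2.0 = 10.0101


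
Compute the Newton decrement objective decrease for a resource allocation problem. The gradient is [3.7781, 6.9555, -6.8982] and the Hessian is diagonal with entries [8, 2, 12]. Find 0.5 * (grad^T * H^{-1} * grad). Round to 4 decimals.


Step 1: H is diagonal, so H^(-1) * g = [0.4723, 3.4778, -0.5749].
Step 2: g^T H^(-1) g = sum_i g_i^2 / H_ii
  = (3.7781)^2/8 + (6.9555)^2/2 + (-6.8982)^2/12
  = 1.7843 + 24.1895 + 3.9654 = 29.9392
Step 3: Objective decrease = 0.5 * g^T H^(-1) g = 14.9696


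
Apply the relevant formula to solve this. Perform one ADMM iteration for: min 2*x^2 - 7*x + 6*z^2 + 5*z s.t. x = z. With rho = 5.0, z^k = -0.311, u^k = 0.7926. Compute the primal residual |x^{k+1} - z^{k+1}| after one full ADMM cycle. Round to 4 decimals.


ADMM iteration with rho = 5.0, z^k = -0.311, u^k = 0.7926
Step 1: x-update.
Minimize 2*x^2 - 7*x + (5.0/2)*(x + 0.311 + 0.7926)^2
FOC: (2*2 + 5.0)*x = 7 + 5.0*(-0.311 - 0.7926)
x^{k+1} = 0.1647
Step 2: z-update.
Minimize 6*z^2 + 5*z + (5.0/2)*(0.1647 - z + 0.7926)^2
FOC: (2*6 + 5.0)*z = -5 + 5.0*(0.1647 + 0.7926)
z^{k+1} = -0.0126
Step 3: u-update.
u^{k+1} = 0.7926 + 0.1647 + 0.0126 = 0.9698
Step 4: Primal residual = |0.1647 + 0.0126| = 0.1772


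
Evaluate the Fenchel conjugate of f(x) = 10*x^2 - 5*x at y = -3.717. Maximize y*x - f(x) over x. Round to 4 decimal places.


f*(y) = sup_x {y*x - a*x^2 - b*x} = sup_x {(y-b)*x - a*x^2}
FOC: (y - b) - 2a*x = 0 => x* = (y - b)/(2a)
x* = (-3.717 + 5)/(2*10) = 0.0642
f*(-3.717) = (y-b)^2/(4a) = (-3.717 + 5)^2/(4*10)
= 1.6461/40 = 0.0412


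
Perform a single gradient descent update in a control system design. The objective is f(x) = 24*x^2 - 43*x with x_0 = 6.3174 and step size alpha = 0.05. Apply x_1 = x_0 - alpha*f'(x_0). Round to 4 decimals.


We compute the gradient at x_0 and apply the update.
f'(x) = 48*x - 43
f'(6.3174) = 48*6.3174 - 43 = 260.2352
x_1 = 6.3174 - 0.05*260.2352 = -6.6944


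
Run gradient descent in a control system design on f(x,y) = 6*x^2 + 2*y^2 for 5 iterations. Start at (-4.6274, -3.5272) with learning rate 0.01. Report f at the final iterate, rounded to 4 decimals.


Gradient descent on f(x,y) = 6*x^2 + 2*y^2.
Starting point: (-4.6274, -3.5272), alpha = 0.01
Step 1: grad_x = 2*6*-4.6274 = -55.5288, grad_y = 2*2*-3.5272 = -14.1088
  x_1 = -4.6274 - 0.01*-55.5288 = -4.0721
  y_1 = -3.5272 - 0.01*-14.1088 = -3.3861
Step 2: grad_x = 2*6*-4.0721 = -48.8653, grad_y = 2*2*-3.3861 = -13.5444
  x_2 = -4.0721 - 0.01*-48.8653 = -3.5835
  y_2 = -3.3861 - 0.01*-13.5444 = -3.2507
Step 3: grad_x = 2*6*-3.5835 = -43.0015, grad_y = 2*2*-3.2507 = -13.0027
  x_3 = -3.5835 - 0.01*-43.0015 = -3.1534
  y_3 = -3.2507 - 0.01*-13.0027 = -3.1206
Step 4: grad_x = 2*6*-3.1534 = -37.8413, grad_y = 2*2*-3.1206 = -12.4826
  x_4 = -3.1534 - 0.01*-37.8413 = -2.775
  y_4 = -3.1206 - 0.01*-12.4826 = -2.9958
Step 5: grad_x = 2*6*-2.775 = -33.3004, grad_y = 2*2*-2.9958 = -11.9833
  x_5 = -2.775 - 0.01*-33.3004 = -2.442
  y_5 = -2.9958 - 0.01*-11.9833 = -2.876
f(-2.442, -2.876) = 6*(-2.442)^2 + 2*(-2.876)^2 = 52.3235


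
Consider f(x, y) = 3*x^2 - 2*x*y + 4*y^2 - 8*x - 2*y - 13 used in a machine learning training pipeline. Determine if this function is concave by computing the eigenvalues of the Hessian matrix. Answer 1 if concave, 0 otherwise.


The Hessian of f(x,y) = 3*x^2 - 2*x*y + 4*y^2 - 8*x - 2*y - 13 is:
H = [[6, -2], [-2, 8]]
Trace = 6 + 8 = 14
Determinant = 6*8 - (-2)^2 = 44
Discriminant = (14)^2 - 4*44 = 20.0
Eigenvalues: lambda_1 = 4.7639, lambda_2 = 9.2361
The function is not concave.

0


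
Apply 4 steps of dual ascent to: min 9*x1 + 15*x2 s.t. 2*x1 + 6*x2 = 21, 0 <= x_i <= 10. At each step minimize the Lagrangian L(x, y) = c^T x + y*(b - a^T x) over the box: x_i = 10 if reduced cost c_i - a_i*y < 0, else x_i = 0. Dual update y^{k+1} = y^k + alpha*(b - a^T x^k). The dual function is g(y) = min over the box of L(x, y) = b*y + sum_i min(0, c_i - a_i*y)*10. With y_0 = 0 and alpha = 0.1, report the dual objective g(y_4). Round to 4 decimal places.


Dual ascent for LP: min 9*x1 + 15*x2, 2*x1 + 6*x2 = 21, 0 <= x_i <= 10
Step 1: y^k = 0.0, reduced costs: (9.0, 15.0)
  x^k = (0.0, 0.0), subgradient = b - a^T x = 21.0
  y^{k+1} = 0.0 + 0.1*21.0 = 2.1
Step 2: y^k = 2.1, reduced costs: (4.8, 2.4)
  x^k = (0.0, 0.0), subgradient = b - a^T x = 21.0
  y^{k+1} = 2.1 + 0.1*21.0 = 4.2
Step 3: y^k = 4.2, reduced costs: (0.6, -10.2)
  x^k = (0.0, 10.0), subgradient = b - a^T x = -39.0
  y^{k+1} = 4.2 + 0.1*-39.0 = 0.3
Step 4: y^k = 0.3, reduced costs: (8.4, 13.2)
  x^k = (0.0, 0.0), subgradient = b - a^T x = 21.0
  y^{k+1} = 0.3 + 0.1*21.0 = 2.4
Dual objective at y_4 = 2.4: reduced costs (4.2, 0.6), box minimizer x = (0.0, 0.0)
g(y_4) = b*y + (c1 - a1*y)*x1 + (c2 - a2*y)*x2 = 21*2.4 + 4.2*0.0 + 0.6*0.0 = 50.4 + 0.0 + 0.0 = 50.4


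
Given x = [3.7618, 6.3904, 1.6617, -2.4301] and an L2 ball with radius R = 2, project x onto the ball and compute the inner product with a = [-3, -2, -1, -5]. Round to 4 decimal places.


Step 1: Compute ||x|| (intermediates to 6 decimals).
||x|| = sqrt(3.7618^2 + 6.3904^2 + 1.6617^2 + (-2.4301)^2) = 7.978407
Step 2: Project.
Since ||x|| > R, scale = R/||x|| = 2/7.978407 = 0.250677, proj(x) = scale * x
proj(x) = [0.942997, 1.601926, 0.41655, -0.60917]
Step 3: Dot product.
a^T * proj(x) = -3*0.942997 - 2*1.601926 - 1*0.41655 - 5*(-0.60917) = -3.4035


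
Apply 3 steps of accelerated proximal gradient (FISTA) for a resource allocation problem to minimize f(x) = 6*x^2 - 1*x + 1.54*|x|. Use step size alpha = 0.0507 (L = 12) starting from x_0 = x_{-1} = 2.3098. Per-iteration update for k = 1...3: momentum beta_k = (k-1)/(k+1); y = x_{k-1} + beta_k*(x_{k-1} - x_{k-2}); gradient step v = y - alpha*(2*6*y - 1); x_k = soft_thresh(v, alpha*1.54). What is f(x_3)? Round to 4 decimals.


FISTA on f(x) = 6*x^2 - 1*x + 1.54*|x|
L = 12, alpha = 0.0507
Iteration 1: beta = 0.0, y = 2.3098 + 0.0*(2.3098 - 2.3098) = 2.3098
  grad(y) = 26.7176, v = y - alpha*grad = 0.9552
  prox(v) = soft_thresh(0.9552, 0.0781) = 0.8771
Iteration 2: beta = 0.3333, y = 0.8771 + 0.3333*(0.8771 - 2.3098) = 0.3996
  grad(y) = 3.795, v = y - alpha*grad = 0.2072
  prox(v) = soft_thresh(0.2072, 0.0781) = 0.1291
Iteration 3: beta = 0.5, y = 0.1291 + 0.5*(0.1291 - 0.8771) = -0.2449
  grad(y) = -3.939, v = y - alpha*grad = -0.0452
  prox(v) = soft_thresh(-0.0452, 0.0781) = 0.0
f(x_3) = 6*0.0^2 - 1*0.0 + 1.54*|0.0| = 0.0


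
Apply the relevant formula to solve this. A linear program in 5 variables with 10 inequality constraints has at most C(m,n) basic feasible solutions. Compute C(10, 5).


Each vertex corresponds to some choice of n active constraints out of m, so the number of vertices is at most C(m, n) = m! / (n!(m-n)!).
m = 10, n = 5
Numerator: 10 * 9 * 8 * 7 * 6
Denominator: 5! = 120
C(10, 5) = 252


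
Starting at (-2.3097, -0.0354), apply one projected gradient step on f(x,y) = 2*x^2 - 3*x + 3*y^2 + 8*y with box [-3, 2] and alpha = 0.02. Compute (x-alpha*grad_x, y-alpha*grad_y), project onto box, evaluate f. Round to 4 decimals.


Step 1: Compute gradient at (-2.3097, -0.0354).
grad_x = 2*2*-2.3097 - 3 = -12.2388
grad_y = 2*3*-0.0354 + 8 = 7.7876
Step 2: Gradient step.
x_raw = -2.3097 - 0.02*-12.2388 = -2.0649
y_raw = -0.0354 - 0.02*7.7876 = -0.1912
Step 3: Project onto [-3, 2].
x_proj = clip(-2.0649) = -2.0649
y_proj = clip(-0.1912) = -0.1912
Step 4: Evaluate f.
f(-2.0649, -0.1912) = 13.303


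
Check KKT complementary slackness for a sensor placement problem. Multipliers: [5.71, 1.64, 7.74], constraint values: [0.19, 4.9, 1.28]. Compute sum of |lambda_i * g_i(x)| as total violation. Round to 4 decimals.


KKT complementary slackness check:
lambda_1 * g_1 = 5.71 * 0.19 = 1.0849
lambda_2 * g_2 = 1.64 * 4.9 = 8.036
lambda_3 * g_3 = 7.74 * 1.28 = 9.9072
Total violation = 1.0849 + 8.036 + 9.9072 = 19.0281


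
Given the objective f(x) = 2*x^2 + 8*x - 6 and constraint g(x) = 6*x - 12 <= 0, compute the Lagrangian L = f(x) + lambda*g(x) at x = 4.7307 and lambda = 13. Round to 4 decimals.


Step 1: Evaluate f(x).
f(4.7307) = 2*4.7307^2 + 8*4.7307 - 6 = 76.6046
Step 2: Evaluate g(x).
g(4.7307) = 6*4.7307 - 12 = 16.3842
Step 3: Compute Lagrangian.
L = 76.6046 + 13*16.3842 = 289.5992


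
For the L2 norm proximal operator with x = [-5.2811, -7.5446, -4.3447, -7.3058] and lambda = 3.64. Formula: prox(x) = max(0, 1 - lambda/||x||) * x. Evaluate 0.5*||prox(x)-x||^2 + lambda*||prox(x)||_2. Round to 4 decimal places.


Step 1: Compute ||x||.
||x|| = 12.5324
Step 2: Compute scaling factor.
scale = max(0, 1 - 3.64/12.5324) = 0.7096
Step 3: prox(x) = [-3.7472, -5.3533, -3.0828, -5.1839]
||prox(x)|| = 8.8924
Step 4: Proximal objective.
0.5*||prox-x||^2 = 6.6248
lambda*||prox|| = 32.3683
Total = 38.9933


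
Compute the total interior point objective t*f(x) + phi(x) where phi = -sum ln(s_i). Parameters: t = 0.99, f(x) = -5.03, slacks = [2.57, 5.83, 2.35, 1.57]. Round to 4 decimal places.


Step 1: Compute log-barrier.
ln values: [0.9439, 1.763, 0.8544, 0.4511]
phi = -(0.9439 + 1.763 + 0.8544 + 0.4511) = -4.0124
Step 2: Compute augmented objective.
t*f(x) = 0.99*-5.03 = -4.9797
Total = -4.9797 - 4.0124 = -8.9921


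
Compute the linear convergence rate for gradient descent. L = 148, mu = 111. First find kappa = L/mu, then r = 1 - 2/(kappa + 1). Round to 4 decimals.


Step 1: Compute the condition number.
kappa = L/mu = 148/111 = 1.3333
Step 2: Compute the convergence rate.
r = 1 - 2/(kappa + 1) = 1 - 2*mu/(L + mu) = (L - mu)/(L + mu) = 37/259 = 0.1429


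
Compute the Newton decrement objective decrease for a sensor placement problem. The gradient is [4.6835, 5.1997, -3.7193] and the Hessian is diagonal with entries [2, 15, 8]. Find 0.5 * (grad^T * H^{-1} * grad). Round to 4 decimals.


Step 1: H is diagonal, so H^(-1) * g = [2.3418, 0.3466, -0.4649].
Step 2: g^T H^(-1) g = sum_i g_i^2 / H_ii
  = (4.6835)^2/2 + (5.1997)^2/15 + (-3.7193)^2/8
  = 10.9676 + 1.8025 + 1.7291 = 14.4992
Step 3: Objective decrease = 0.5 * g^T H^(-1) g = 7.2496


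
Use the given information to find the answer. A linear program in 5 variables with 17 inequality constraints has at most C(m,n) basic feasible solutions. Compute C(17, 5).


Each vertex corresponds to some choice of n active constraints out of m, so the number of vertices is at most C(m, n) = m! / (n!(m-n)!).
m = 17, n = 5
Numerator: 17 * 16 * 15 * 14 * 13
Denominator: 5! = 120
C(17, 5) = 6188


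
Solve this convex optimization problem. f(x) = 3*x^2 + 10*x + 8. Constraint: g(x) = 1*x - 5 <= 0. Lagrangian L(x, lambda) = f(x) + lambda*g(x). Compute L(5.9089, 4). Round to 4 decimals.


Step 1: Evaluate f(x).
f(5.9089) = 3*5.9089^2 + 10*5.9089 + 8 = 171.8343
Step 2: Evaluate g(x).
g(5.9089) = 1*5.9089 - 5 = 0.9089
Step 3: Compute Lagrangian.
L = 171.8343 + 4*0.9089 = 175.4699


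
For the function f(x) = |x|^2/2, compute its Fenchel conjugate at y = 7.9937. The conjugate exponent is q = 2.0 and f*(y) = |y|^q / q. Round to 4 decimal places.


The conjugate exponent q satisfies 1/p + 1/q = 1.
p = 2, so q = 2/(2 - 1) = 2.0
|y|^q = 7.9937^2.0 = 63.8992
f*(7.9937) = 63.8992 / 2.0 = 31.9496


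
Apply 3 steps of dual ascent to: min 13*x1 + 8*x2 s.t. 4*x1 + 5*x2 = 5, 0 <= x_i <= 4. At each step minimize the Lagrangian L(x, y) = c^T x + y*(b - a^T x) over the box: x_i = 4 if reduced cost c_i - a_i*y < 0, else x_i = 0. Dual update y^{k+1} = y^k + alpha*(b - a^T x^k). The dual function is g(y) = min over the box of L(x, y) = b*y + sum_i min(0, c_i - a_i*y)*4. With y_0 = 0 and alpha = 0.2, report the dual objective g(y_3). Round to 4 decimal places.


Dual ascent for LP: min 13*x1 + 8*x2, 4*x1 + 5*x2 = 5, 0 <= x_i <= 4
Step 1: y^k = 0.0, reduced costs: (13.0, 8.0)
  x^k = (0.0, 0.0), subgradient = b - a^T x = 5.0
  y^{k+1} = 0.0 + 0.2*5.0 = 1.0
Step 2: y^k = 1.0, reduced costs: (9.0, 3.0)
  x^k = (0.0, 0.0), subgradient = b - a^T x = 5.0
  y^{k+1} = 1.0 + 0.2*5.0 = 2.0
Step 3: y^k = 2.0, reduced costs: (5.0, -2.0)
  x^k = (0.0, 4.0), subgradient = b - a^T x = -15.0
  y^{k+1} = 2.0 + 0.2*-15.0 = -1.0
Dual objective at y_3 = -1.0: reduced costs (17.0, 13.0), box minimizer x = (0.0, 0.0)
g(y_3) = b*y + (c1 - a1*y)*x1 + (c2 - a2*y)*x2 = 5*(-1.0) + 17.0*0.0 + 13.0*0.0 = -5.0 + 0.0 + 0.0 = -5.0


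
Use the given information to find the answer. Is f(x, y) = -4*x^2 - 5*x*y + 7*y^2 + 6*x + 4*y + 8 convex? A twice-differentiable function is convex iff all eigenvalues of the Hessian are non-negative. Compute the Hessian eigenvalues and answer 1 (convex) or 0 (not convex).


The Hessian of f(x,y) = -4*x^2 - 5*x*y + 7*y^2 + 6*x + 4*y + 8 is:
H = [[-8, -5], [-5, 14]]
Trace = -8 + 14 = 6
Determinant = -8*14 - (-5)^2 = -137
Discriminant = (6)^2 - 4*-137 = 584.0
Eigenvalues: lambda_1 = -9.083, lambda_2 = 15.083
The function is not convex.

0


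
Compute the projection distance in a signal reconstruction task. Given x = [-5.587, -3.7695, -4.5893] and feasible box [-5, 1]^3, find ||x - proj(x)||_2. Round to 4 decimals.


Project each component onto [-5, 1].
clip(-5.587) = -5.0, clip(-3.7695) = -3.7695, clip(-4.5893) = -4.5893
Projection = [-5.0, -3.7695, -4.5893]
Squared diffs: [0.3446, 0.0, 0.0]
Distance = sqrt(0.3446) = 0.587


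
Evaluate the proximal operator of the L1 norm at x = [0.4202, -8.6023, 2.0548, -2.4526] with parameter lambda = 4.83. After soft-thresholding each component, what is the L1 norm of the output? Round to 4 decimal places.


Soft-thresholding with lambda = 4.83:
prox(0.4202) = sign(0.4202)*max(|0.4202| - 4.83, 0) = 0.0
prox(-8.6023) = sign(-8.6023)*max(|-8.6023| - 4.83, 0) = -3.7723
prox(2.0548) = sign(2.0548)*max(|2.0548| - 4.83, 0) = 0.0
prox(-2.4526) = sign(-2.4526)*max(|-2.4526| - 4.83, 0) = 0.0
prox(x) = [0.0, -3.7723, 0.0, 0.0]
||prox(x)||_1 = 0.0 + 3.7723 + 0.0 + 0.0 = 3.7723


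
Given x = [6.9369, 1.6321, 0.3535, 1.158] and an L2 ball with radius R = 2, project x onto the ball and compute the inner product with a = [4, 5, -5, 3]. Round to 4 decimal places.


Step 1: Compute ||x|| (intermediates to 6 decimals).
||x|| = sqrt(6.9369^2 + 1.6321^2 + 0.3535^2 + 1.158^2) = 7.228434
Step 2: Project.
Since ||x|| > R, scale = R/||x|| = 2/7.228434 = 0.276685, proj(x) = scale * x
proj(x) = [1.919336, 0.451578, 0.097808, 0.320401]
Step 3: Dot product.
a^T * proj(x) = 4*1.919336 + 5*0.451578 - 5*0.097808 + 3*0.320401 = 10.4074


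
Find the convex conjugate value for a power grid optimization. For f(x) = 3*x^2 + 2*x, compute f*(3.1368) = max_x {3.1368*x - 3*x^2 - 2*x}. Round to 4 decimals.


f*(y) = sup_x {y*x - a*x^2 - b*x} = sup_x {(y-b)*x - a*x^2}
FOC: (y - b) - 2a*x = 0 => x* = (y - b)/(2a)
x* = (3.1368 - 2)/(2*3) = 0.1895
f*(3.1368) = (y-b)^2/(4a) = (3.1368 - 2)^2/(4*3)
= 1.2923/12 = 0.1077


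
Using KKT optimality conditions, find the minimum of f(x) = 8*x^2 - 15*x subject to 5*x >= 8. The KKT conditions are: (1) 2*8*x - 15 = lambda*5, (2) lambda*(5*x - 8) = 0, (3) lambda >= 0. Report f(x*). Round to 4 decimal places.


Step 1: Try lambda = 0 (constraint inactive).
x_unc = 15/(2*8) = 0.9375
Check: 5*0.9375 = 4.6875 < 8 -- violated!
Step 2: Constraint must be active: 5*x = 8
x* = 8/5 = 1.6
lambda = (2*8*1.6 - 15)/5 = 2.12
Step 3: Compute optimal value.
f(x*) = 8*1.6^2 - 15*1.6 = -3.52


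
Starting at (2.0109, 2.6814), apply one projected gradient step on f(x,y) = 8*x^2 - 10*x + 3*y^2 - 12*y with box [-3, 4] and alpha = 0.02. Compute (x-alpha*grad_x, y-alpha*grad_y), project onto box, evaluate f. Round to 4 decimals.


Step 1: Compute gradient at (2.0109, 2.6814).
grad_x = 2*8*2.0109 - 10 = 22.1744
grad_y = 2*3*2.6814 - 12 = 4.0884
Step 2: Gradient step.
x_raw = 2.0109 - 0.02*22.1744 = 1.5674
y_raw = 2.6814 - 0.02*4.0884 = 2.5996
Step 3: Project onto [-3, 4].
x_proj = clip(1.5674) = 1.5674
y_proj = clip(2.5996) = 2.5996
Step 4: Evaluate f.
f(1.5674, 2.5996) = -6.9412


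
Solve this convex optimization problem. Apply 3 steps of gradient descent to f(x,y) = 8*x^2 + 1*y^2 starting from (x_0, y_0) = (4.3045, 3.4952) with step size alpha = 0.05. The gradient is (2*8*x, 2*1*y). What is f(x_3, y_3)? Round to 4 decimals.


Gradient descent on f(x,y) = 8*x^2 + 1*y^2.
Starting point: (4.3045, 3.4952), alpha = 0.05
Step 1: grad_x = 2*8*4.3045 = 68.872, grad_y = 2*1*3.4952 = 6.9904
  x_1 = 4.3045 - 0.05*68.872 = 0.8609
  y_1 = 3.4952 - 0.05*6.9904 = 3.1457
Step 2: grad_x = 2*8*0.8609 = 13.7744, grad_y = 2*1*3.1457 = 6.2914
  x_2 = 0.8609 - 0.05*13.7744 = 0.1722
  y_2 = 3.1457 - 0.05*6.2914 = 2.8311
Step 3: grad_x = 2*8*0.1722 = 2.7549, grad_y = 2*1*2.8311 = 5.6622
  x_3 = 0.1722 - 0.05*2.7549 = 0.0344
  y_3 = 2.8311 - 0.05*5.6622 = 2.548
f(0.0344, 2.548) = 8*0.0344^2 + 1*2.548^2 = 6.5018


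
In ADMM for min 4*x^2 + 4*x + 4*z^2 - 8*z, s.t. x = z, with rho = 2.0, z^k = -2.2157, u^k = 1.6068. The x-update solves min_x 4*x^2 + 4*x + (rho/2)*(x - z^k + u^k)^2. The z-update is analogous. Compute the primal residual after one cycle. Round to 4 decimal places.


ADMM iteration with rho = 2.0, z^k = -2.2157, u^k = 1.6068
Step 1: x-update.
Minimize 4*x^2 + 4*x + (2.0/2)*(x + 2.2157 + 1.6068)^2
FOC: (2*4 + 2.0)*x = -4 + 2.0*(-2.2157 - 1.6068)
x^{k+1} = -1.1645
Step 2: z-update.
Minimize 4*z^2 - 8*z + (2.0/2)*(-1.1645 - z + 1.6068)^2
FOC: (2*4 + 2.0)*z = 8 + 2.0*(-1.1645 + 1.6068)
z^{k+1} = 0.8885
Step 3: u-update.
u^{k+1} = 1.6068 - 1.1645 - 0.8885 = -0.4462
Step 4: Primal residual = |-1.1645 - 0.8885| = 2.053


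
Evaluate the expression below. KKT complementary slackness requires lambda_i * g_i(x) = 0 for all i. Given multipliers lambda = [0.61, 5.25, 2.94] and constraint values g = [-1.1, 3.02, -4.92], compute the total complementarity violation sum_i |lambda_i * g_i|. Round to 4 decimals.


KKT complementary slackness check:
lambda_1 * g_1 = 0.61 * -1.1 = -0.671
lambda_2 * g_2 = 5.25 * 3.02 = 15.855
lambda_3 * g_3 = 2.94 * -4.92 = -14.4648
Total violation = 0.671 + 15.855 + 14.4648 = 30.9908


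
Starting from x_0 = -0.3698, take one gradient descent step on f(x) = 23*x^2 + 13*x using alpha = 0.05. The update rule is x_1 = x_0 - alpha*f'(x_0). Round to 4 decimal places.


We compute the gradient at x_0 and apply the update.
f'(x) = 46*x + 13
f'(-0.3698) = 46*-0.3698 + 13 = -4.0108
x_1 = -0.3698 - 0.05*-4.0108 = -0.1693


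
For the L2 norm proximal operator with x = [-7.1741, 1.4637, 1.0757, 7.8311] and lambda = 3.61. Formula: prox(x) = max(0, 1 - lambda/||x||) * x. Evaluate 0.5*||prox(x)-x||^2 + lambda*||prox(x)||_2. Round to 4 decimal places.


Step 1: Compute ||x||.
||x|| = 10.7747
Step 2: Compute scaling factor.
scale = max(0, 1 - 3.61/10.7747) = 0.665
Step 3: prox(x) = [-4.7705, 0.9733, 0.7153, 5.2073]
||prox(x)|| = 7.1647
Step 4: Proximal objective.
0.5*||prox-x||^2 = 6.5161
lambda*||prox|| = 25.8646
Total = 32.3805


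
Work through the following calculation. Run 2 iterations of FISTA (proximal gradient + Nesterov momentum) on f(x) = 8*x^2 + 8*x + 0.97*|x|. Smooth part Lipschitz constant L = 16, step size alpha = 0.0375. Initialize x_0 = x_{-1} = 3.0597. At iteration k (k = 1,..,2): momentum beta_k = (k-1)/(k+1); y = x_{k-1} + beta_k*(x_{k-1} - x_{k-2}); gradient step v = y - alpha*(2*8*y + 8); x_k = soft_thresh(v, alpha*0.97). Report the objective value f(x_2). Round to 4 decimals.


FISTA on f(x) = 8*x^2 + 8*x + 0.97*|x|
L = 16, alpha = 0.0375
Iteration 1: beta = 0.0, y = 3.0597 + 0.0*(3.0597 - 3.0597) = 3.0597
  grad(y) = 56.9552, v = y - alpha*grad = 0.9239
  prox(v) = soft_thresh(0.9239, 0.0364) = 0.8875
Iteration 2: beta = 0.3333, y = 0.8875 + 0.3333*(0.8875 - 3.0597) = 0.1634
  grad(y) = 10.615, v = y - alpha*grad = -0.2346
  prox(v) = soft_thresh(-0.2346, 0.0364) = -0.1982
f(x_2) = 8*(-0.1982)^2 + 8*(-0.1982) + 0.97*|-0.1982| = -1.0793


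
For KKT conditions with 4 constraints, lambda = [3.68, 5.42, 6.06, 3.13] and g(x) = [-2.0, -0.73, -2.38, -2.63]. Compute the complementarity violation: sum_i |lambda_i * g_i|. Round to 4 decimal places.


KKT complementary slackness check:
lambda_1 * g_1 = 3.68 * -2.0 = -7.36
lambda_2 * g_2 = 5.42 * -0.73 = -3.9566
lambda_3 * g_3 = 6.06 * -2.38 = -14.4228
lambda_4 * g_4 = 3.13 * -2.63 = -8.2319
Total violation = 7.36 + 3.9566 + 14.4228 + 8.2319 = 33.9713


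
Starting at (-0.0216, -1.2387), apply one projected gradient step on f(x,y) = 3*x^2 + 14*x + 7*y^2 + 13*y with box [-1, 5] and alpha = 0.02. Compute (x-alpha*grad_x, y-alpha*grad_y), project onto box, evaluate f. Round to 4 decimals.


Step 1: Compute gradient at (-0.0216, -1.2387).
grad_x = 2*3*-0.0216 + 14 = 13.8704
grad_y = 2*7*-1.2387 + 13 = -4.3418
Step 2: Gradient step.
x_raw = -0.0216 - 0.02*13.8704 = -0.299
y_raw = -1.2387 - 0.02*-4.3418 = -1.1519
Step 3: Project onto [-1, 5].
x_proj = clip(-0.299) = -0.299
y_proj = clip(-1.1519) = -1.0
Step 4: Evaluate f.
f(-0.299, -1.0) = -9.9179


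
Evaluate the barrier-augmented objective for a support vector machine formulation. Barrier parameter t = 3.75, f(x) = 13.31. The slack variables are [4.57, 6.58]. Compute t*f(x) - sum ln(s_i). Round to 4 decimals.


Step 1: Compute log-barrier.
ln values: [1.5195, 1.884]
phi = -(1.5195 + 1.884) = -3.4035
Step 2: Compute augmented objective.
t*f(x) = 3.75*13.31 = 49.9125
Total = 49.9125 - 3.4035 = 46.509


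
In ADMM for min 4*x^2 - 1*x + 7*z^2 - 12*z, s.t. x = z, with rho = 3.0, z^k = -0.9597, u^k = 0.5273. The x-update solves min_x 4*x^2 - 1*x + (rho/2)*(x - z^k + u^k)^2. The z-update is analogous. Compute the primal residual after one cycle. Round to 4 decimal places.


ADMM iteration with rho = 3.0, z^k = -0.9597, u^k = 0.5273
Step 1: x-update.
Minimize 4*x^2 - 1*x + (3.0/2)*(x + 0.9597 + 0.5273)^2
FOC: (2*4 + 3.0)*x = 1 + 3.0*(-0.9597 - 0.5273)
x^{k+1} = -0.3146
Step 2: z-update.
Minimize 7*z^2 - 12*z + (3.0/2)*(-0.3146 - z + 0.5273)^2
FOC: (2*7 + 3.0)*z = 12 + 3.0*(-0.3146 + 0.5273)
z^{k+1} = 0.7434
Step 3: u-update.
u^{k+1} = 0.5273 - 0.3146 - 0.7434 = -0.5307
Step 4: Primal residual = |-0.3146 - 0.7434| = 1.058
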